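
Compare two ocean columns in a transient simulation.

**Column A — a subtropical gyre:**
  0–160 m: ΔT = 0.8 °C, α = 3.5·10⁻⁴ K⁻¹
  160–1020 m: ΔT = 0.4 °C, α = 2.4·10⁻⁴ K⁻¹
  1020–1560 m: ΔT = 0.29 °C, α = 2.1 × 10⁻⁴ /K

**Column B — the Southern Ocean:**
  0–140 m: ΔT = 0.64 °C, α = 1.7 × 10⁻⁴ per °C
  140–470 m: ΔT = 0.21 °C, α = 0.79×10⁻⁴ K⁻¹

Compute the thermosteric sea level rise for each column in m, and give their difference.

A Layer 1: 3.5×10⁻⁴ × 160 × 0.8 = 0.04480 m
A 0.4 × 860 × 2.4×10⁻⁴ = 0.08256 m
A 1020–1560 m: 540 × 2.1×10⁻⁴ × 0.29 = 0.032886 m
A total: 0.160246 m
B 0–140 m: 1.7×10⁻⁴ × 0.64 × 140 = 0.015232 m
B 140–470 m: 0.21 × 330 × 0.79×10⁻⁴ = 0.0054747 m
B total: 0.0207067 m
Difference: 0.160246 − 0.0207067 = 0.1395393 m

A: 0.16 m; B: 0.021 m; difference 0.14 m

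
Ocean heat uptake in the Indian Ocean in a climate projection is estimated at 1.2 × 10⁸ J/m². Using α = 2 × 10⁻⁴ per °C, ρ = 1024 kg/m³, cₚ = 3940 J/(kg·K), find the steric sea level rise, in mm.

Δh = αQ/(ρcₚ) = 2×10⁻⁴ × 1.2×10⁸ / (1024 × 3940) ≈ 0.0059486 m

5.95 mm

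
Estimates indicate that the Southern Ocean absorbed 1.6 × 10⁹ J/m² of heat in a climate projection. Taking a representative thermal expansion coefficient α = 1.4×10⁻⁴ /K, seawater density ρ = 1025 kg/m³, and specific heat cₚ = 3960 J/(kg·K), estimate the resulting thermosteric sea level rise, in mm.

Δh = αQ/(ρcₚ) = 1.4×10⁻⁴ × 1.6×10⁹ / (1025 × 3960) ≈ 0.055186 m

Δh ≈ 55 mm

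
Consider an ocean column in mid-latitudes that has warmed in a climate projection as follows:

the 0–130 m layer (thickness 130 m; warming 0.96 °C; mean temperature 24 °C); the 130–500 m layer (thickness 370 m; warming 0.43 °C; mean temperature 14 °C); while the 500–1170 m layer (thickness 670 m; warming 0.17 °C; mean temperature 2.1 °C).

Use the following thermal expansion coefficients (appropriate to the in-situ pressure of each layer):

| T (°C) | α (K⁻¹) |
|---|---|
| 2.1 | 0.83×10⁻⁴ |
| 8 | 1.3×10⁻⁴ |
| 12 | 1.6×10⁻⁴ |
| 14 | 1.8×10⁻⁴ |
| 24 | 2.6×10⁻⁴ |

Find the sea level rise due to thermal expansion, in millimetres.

Layer 1 at 24 °C → α = 2.6×10⁻⁴ K⁻¹
Layer 2 at 14 °C → α = 1.8×10⁻⁴ K⁻¹
Layer 3 at 2.1 °C → α = 0.83×10⁻⁴ K⁻¹
0–130 m: 130 × 0.96 × 2.6×10⁻⁴ = 0.032448 m
130–500 m: 370 × 0.43 × 1.8×10⁻⁴ = 0.028638 m
670 × 0.83×10⁻⁴ × 0.17 = 0.0094537 m
Δh = 0.032448 + 0.028638 + 0.0094537 = 0.0705397 m ≈ 70.5 mm

70.5 mm of thermosteric rise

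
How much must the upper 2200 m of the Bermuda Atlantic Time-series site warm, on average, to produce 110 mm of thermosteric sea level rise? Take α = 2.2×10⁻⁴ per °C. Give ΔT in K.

ΔT = Δh/(αH) = 0.11 / (2.2×10⁻⁴ × 2200) ≈ 0.2273 K

about 0.23 K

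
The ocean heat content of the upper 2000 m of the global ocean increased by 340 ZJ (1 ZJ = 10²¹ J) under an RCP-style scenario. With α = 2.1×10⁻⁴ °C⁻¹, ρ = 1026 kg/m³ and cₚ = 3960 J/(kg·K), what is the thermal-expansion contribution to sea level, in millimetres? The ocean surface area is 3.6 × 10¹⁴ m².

Per unit area: Q = 340×10²¹ / (3.6×10¹⁴) ≈ 9.444×10⁸ J/m²
Δh = αQ/(ρcₚ) = 2.1×10⁻⁴ × 9.444×10⁸ / (1026 × 3960) ≈ 0.048813 m

48.8 mm of thermosteric rise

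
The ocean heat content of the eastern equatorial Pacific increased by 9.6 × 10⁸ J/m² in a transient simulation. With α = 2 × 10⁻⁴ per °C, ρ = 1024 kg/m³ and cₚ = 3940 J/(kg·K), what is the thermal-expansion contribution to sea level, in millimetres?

Δh = αQ/(ρcₚ) = 2×10⁻⁴ × 9.6×10⁸ / (1024 × 3940) ≈ 0.047589 m

47.6 mm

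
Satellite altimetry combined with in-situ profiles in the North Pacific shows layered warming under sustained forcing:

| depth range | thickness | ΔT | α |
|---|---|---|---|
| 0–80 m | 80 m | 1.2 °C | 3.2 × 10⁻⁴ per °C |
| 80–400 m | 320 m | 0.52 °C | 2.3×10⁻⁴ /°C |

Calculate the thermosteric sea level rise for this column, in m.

80 × 1.2 × 3.2×10⁻⁴ = 0.03072 m
80–400 m: 0.52 × 2.3×10⁻⁴ × 320 = 0.038272 m
Δh = 0.03072 + 0.038272 = 0.068992 m

0.069 m of thermosteric rise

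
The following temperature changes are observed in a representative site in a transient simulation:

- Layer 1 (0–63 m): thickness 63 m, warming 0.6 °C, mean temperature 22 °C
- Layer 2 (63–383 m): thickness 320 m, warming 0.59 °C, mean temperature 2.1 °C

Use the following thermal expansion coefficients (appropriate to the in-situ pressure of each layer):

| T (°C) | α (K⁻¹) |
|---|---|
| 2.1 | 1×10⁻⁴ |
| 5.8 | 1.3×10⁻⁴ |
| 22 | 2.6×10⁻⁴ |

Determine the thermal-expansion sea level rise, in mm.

about 28.7 mm

Layer 1 at 22 °C → α = 2.6×10⁻⁴ K⁻¹
Layer 2 at 2.1 °C → α = 1×10⁻⁴ K⁻¹
Layer 1: 2.6×10⁻⁴ × 0.6 × 63 = 0.009828 m
Layer 2: 320 × 1×10⁻⁴ × 0.59 = 0.01888 m
Δh = 0.009828 + 0.01888 = 0.028708 m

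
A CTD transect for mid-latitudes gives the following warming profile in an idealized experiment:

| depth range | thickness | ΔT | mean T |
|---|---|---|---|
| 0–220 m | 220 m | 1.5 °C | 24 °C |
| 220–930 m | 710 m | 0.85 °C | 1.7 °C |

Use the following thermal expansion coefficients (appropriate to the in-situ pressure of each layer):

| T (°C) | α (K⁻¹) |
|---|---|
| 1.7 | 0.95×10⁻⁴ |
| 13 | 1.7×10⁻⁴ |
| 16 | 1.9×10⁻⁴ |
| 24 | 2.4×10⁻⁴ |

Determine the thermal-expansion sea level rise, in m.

Δh = 0.137 m

Layer 1 at 24 °C → α = 2.4×10⁻⁴ K⁻¹
Layer 2 at 1.7 °C → α = 0.95×10⁻⁴ K⁻¹
1.5 × 2.4×10⁻⁴ × 220 = 0.07920 m
220–930 m: 0.95×10⁻⁴ × 710 × 0.85 = 0.0573325 m
Δh = 0.07920 + 0.0573325 = 0.1365325 m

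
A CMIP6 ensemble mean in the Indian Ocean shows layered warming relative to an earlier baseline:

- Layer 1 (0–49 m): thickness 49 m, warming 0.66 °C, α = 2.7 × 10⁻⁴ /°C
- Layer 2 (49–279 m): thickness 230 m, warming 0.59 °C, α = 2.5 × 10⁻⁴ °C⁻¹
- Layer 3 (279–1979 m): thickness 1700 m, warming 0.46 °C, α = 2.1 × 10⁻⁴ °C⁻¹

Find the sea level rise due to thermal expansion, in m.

about 0.207 m

Layer 1: 49 × 2.7×10⁻⁴ × 0.66 = 0.0087318 m
230 × 0.59 × 2.5×10⁻⁴ = 0.033925 m
Layer 3: 1700 × 0.46 × 2.1×10⁻⁴ = 0.16422 m
Δh = 0.0087318 + 0.033925 + 0.16422 = 0.2068768 m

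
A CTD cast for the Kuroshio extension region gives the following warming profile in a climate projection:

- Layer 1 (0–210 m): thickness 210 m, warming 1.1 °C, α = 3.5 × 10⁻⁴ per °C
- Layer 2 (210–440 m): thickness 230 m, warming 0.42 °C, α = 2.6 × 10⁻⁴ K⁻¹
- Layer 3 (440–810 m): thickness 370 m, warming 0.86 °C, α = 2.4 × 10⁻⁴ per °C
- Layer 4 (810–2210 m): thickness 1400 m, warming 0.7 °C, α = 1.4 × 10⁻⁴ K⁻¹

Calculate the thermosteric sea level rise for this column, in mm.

210 × 1.1 × 3.5×10⁻⁴ = 0.08085 m
210–440 m: 0.42 × 2.6×10⁻⁴ × 230 = 0.025116 m
440–810 m: 2.4×10⁻⁴ × 370 × 0.86 = 0.076368 m
Layer 4: 1400 × 1.4×10⁻⁴ × 0.7 = 0.13720 m
Δh = 0.08085 + 0.025116 + 0.076368 + 0.13720 = 0.319534 m

320 mm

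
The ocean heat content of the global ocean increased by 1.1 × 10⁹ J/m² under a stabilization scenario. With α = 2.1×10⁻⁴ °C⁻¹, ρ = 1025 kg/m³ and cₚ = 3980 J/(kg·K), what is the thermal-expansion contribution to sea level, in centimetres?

5.7 cm

Δh = αQ/(ρcₚ) = 2.1×10⁻⁴ × 1.1×10⁹ / (1025 × 3980) ≈ 0.056625 m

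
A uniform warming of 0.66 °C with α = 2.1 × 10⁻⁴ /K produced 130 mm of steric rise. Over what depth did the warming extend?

H = Δh/(αΔT) = 0.13 / (2.1×10⁻⁴ × 0.66) ≈ 938.0 m

about 940 m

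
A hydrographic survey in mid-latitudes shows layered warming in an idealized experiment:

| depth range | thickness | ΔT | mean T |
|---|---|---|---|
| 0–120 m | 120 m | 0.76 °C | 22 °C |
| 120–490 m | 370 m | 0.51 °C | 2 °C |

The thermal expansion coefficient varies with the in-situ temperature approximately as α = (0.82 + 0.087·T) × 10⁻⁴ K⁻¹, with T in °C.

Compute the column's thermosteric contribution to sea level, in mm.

Δh = 44 mm

Layer 1: α = (0.82 + 0.087×22)×10⁻⁴ = 2.734×10⁻⁴ K⁻¹
Layer 2: α = (0.82 + 0.087×2)×10⁻⁴ = 0.994×10⁻⁴ K⁻¹
Layer 1: 2.734×10⁻⁴ × 120 × 0.76 = 0.02493408 m
Layer 2: 0.994×10⁻⁴ × 370 × 0.51 = 0.01875678 m
Δh = 0.02493408 + 0.01875678 = 0.04369086 m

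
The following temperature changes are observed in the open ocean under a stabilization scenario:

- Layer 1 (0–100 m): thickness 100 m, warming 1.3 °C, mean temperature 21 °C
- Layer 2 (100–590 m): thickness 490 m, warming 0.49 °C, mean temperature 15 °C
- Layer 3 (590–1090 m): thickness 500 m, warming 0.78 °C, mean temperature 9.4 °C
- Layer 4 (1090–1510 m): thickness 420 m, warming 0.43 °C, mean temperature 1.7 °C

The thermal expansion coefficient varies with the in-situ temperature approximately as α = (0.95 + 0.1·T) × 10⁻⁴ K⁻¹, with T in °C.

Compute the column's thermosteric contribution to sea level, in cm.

Layer 1: α = (0.95 + 0.1×21)×10⁻⁴ = 3.05×10⁻⁴ K⁻¹
Layer 2: α = (0.95 + 0.1×15)×10⁻⁴ = 2.45×10⁻⁴ K⁻¹
Layer 3: α = (0.95 + 0.1×9.4)×10⁻⁴ = 1.89×10⁻⁴ K⁻¹
Layer 4: α = (0.95 + 0.1×1.7)×10⁻⁴ = 1.12×10⁻⁴ K⁻¹
1.3 × 3.05×10⁻⁴ × 100 = 0.03965 m
0.49 × 2.45×10⁻⁴ × 490 = 0.0588245 m
500 × 0.78 × 1.89×10⁻⁴ = 0.07371 m
Layer 4: 420 × 1.12×10⁻⁴ × 0.43 = 0.0202272 m
Δh = 0.03965 + 0.0588245 + 0.07371 + 0.0202272 = 0.1924117 m

Δh ≈ 19.2 cm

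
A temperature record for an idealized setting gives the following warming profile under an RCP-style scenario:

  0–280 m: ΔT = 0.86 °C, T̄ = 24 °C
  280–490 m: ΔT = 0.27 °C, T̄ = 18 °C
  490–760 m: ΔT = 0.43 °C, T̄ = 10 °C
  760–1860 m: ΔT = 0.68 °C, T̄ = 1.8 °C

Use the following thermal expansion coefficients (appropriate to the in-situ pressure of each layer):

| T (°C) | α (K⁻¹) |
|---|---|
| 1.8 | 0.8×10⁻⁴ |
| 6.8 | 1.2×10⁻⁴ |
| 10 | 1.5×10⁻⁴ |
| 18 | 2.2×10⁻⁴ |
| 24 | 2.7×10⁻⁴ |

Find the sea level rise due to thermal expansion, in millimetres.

Δh ≈ 155 mm

Layer 1 at 24 °C → α = 2.7×10⁻⁴ K⁻¹
Layer 2 at 18 °C → α = 2.2×10⁻⁴ K⁻¹
Layer 3 at 10 °C → α = 1.5×10⁻⁴ K⁻¹
Layer 4 at 1.8 °C → α = 0.8×10⁻⁴ K⁻¹
2.7×10⁻⁴ × 280 × 0.86 = 0.065016 m
Layer 2: 210 × 2.2×10⁻⁴ × 0.27 = 0.012474 m
270 × 0.43 × 1.5×10⁻⁴ = 0.017415 m
1100 × 0.68 × 0.8×10⁻⁴ = 0.05984 m
Δh = 0.065016 + 0.012474 + 0.017415 + 0.05984 = 0.154745 m ≈ 155 mm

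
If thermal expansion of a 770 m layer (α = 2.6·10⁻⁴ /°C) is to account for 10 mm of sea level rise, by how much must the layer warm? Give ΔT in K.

ΔT ≈ 0.0500 K

ΔT = Δh/(αH) = 0.01 / (2.6×10⁻⁴ × 770) ≈ 0.04995 K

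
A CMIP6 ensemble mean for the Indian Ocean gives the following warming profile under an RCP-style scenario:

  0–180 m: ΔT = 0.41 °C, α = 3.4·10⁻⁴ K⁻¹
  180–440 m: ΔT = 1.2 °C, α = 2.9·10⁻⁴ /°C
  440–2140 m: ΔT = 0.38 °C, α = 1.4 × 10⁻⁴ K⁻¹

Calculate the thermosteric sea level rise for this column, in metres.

about 0.21 m

180 × 0.41 × 3.4×10⁻⁴ = 0.025092 m
260 × 1.2 × 2.9×10⁻⁴ = 0.09048 m
Layer 3: 1.4×10⁻⁴ × 0.38 × 1700 = 0.09044 m
Δh = 0.025092 + 0.09048 + 0.09044 = 0.206012 m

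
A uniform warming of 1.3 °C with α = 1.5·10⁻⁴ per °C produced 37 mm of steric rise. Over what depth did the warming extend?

H = Δh/(αΔT) = 0.037 / (1.5×10⁻⁴ × 1.3) ≈ 189.7 m

H ≈ 190 m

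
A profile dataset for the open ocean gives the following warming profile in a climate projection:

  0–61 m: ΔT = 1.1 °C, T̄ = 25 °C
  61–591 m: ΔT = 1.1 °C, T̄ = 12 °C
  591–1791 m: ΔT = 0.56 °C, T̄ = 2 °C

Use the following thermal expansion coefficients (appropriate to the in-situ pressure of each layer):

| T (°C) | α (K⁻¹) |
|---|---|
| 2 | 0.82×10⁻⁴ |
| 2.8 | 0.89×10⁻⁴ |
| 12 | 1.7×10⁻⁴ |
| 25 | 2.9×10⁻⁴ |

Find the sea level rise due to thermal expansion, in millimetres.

Layer 1 at 25 °C → α = 2.9×10⁻⁴ K⁻¹
Layer 2 at 12 °C → α = 1.7×10⁻⁴ K⁻¹
Layer 3 at 2 °C → α = 0.82×10⁻⁴ K⁻¹
0–61 m: 1.1 × 61 × 2.9×10⁻⁴ = 0.019459 m
Layer 2: 530 × 1.7×10⁻⁴ × 1.1 = 0.09911 m
Layer 3: 0.82×10⁻⁴ × 0.56 × 1200 = 0.055104 m
Δh = 0.019459 + 0.09911 + 0.055104 = 0.173673 m

174 mm of thermosteric rise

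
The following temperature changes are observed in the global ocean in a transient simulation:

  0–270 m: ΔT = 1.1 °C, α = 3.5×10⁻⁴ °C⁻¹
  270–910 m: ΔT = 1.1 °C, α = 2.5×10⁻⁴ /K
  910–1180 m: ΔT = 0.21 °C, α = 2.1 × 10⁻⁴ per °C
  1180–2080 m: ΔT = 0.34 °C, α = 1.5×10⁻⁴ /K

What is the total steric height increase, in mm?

Layer 1: 3.5×10⁻⁴ × 1.1 × 270 = 0.10395 m
270–910 m: 640 × 1.1 × 2.5×10⁻⁴ = 0.17600 m
270 × 2.1×10⁻⁴ × 0.21 = 0.011907 m
Layer 4: 1.5×10⁻⁴ × 900 × 0.34 = 0.04590 m
Δh = 0.10395 + 0.17600 + 0.011907 + 0.04590 = 0.337757 m ≈ 340 mm

340 mm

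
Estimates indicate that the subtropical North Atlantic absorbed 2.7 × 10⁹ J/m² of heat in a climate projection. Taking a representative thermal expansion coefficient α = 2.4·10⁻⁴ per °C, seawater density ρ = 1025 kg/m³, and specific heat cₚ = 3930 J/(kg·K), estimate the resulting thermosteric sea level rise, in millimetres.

160 mm

Δh = αQ/(ρcₚ) = 2.4×10⁻⁴ × 2.7×10⁹ / (1025 × 3930) ≈ 0.16086 m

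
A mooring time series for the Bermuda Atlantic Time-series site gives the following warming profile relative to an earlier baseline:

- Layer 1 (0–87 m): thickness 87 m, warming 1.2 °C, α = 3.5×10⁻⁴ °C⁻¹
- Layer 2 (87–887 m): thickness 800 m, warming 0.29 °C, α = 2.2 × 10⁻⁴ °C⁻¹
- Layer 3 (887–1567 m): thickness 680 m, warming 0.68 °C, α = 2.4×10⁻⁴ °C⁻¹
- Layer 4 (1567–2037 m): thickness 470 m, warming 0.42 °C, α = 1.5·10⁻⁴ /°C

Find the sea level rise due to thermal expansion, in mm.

1.2 × 87 × 3.5×10⁻⁴ = 0.03654 m
Layer 2: 0.29 × 800 × 2.2×10⁻⁴ = 0.05104 m
680 × 2.4×10⁻⁴ × 0.68 = 0.110976 m
470 × 1.5×10⁻⁴ × 0.42 = 0.02961 m
Δh = 0.03654 + 0.05104 + 0.110976 + 0.02961 = 0.228166 m

about 228 mm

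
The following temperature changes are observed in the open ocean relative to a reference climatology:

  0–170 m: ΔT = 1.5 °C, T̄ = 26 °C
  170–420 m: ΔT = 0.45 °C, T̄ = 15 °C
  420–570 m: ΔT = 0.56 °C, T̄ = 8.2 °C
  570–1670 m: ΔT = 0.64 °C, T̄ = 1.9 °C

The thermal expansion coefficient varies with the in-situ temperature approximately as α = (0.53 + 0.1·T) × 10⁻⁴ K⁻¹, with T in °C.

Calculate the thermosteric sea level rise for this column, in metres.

Layer 1: α = (0.53 + 0.1×26)×10⁻⁴ = 3.13×10⁻⁴ K⁻¹
Layer 2: α = (0.53 + 0.1×15)×10⁻⁴ = 2.03×10⁻⁴ K⁻¹
Layer 3: α = (0.53 + 0.1×8.2)×10⁻⁴ = 1.35×10⁻⁴ K⁻¹
Layer 4: α = (0.53 + 0.1×1.9)×10⁻⁴ = 0.72×10⁻⁴ K⁻¹
0–170 m: 170 × 1.5 × 3.13×10⁻⁴ = 0.079815 m
170–420 m: 0.45 × 2.03×10⁻⁴ × 250 = 0.0228375 m
Layer 3: 0.56 × 1.35×10⁻⁴ × 150 = 0.01134 m
570–1670 m: 0.64 × 1100 × 0.72×10⁻⁴ = 0.050688 m
Δh = 0.079815 + 0.0228375 + 0.01134 + 0.050688 = 0.1646805 m

Δh ≈ 0.16 m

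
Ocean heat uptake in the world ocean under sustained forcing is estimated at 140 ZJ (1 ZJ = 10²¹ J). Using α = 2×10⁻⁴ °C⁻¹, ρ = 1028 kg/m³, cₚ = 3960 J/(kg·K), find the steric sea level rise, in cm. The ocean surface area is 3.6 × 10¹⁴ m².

Δh ≈ 1.9 cm

Per unit area: Q = 140×10²¹ / (3.6×10¹⁴) ≈ 3.889×10⁸ J/m²
Δh = αQ/(ρcₚ) = 2×10⁻⁴ × 3.889×10⁸ / (1028 × 3960) ≈ 0.019106 m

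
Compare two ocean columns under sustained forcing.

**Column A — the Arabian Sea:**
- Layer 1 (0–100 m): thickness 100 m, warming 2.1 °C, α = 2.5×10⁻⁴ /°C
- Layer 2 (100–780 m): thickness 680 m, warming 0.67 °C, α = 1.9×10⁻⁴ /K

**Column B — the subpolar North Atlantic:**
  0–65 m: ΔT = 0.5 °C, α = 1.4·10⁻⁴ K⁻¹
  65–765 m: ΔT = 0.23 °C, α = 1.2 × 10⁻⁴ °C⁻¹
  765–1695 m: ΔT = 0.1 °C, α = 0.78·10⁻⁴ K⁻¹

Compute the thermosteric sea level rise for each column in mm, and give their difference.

A: 140 mm; B: 31 mm; difference 110 mm

A Layer 1: 100 × 2.5×10⁻⁴ × 2.1 = 0.05250 m
A Layer 2: 680 × 0.67 × 1.9×10⁻⁴ = 0.086564 m
A total: 0.139064 m
B Layer 1: 0.5 × 65 × 1.4×10⁻⁴ = 0.00455 m
B Layer 2: 700 × 1.2×10⁻⁴ × 0.23 = 0.01932 m
B 0.1 × 0.78×10⁻⁴ × 930 = 0.007254 m
B total: 0.031124 m
Difference: 0.139064 − 0.031124 = 0.10794 m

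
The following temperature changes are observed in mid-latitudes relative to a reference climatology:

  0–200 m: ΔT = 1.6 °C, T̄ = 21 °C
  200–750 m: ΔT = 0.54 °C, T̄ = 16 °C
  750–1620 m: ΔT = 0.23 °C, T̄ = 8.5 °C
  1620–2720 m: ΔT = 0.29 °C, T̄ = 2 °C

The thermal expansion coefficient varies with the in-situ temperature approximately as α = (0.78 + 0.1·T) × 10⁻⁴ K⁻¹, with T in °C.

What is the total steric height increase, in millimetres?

Δh ≈ 230 mm

Layer 1: α = (0.78 + 0.1×21)×10⁻⁴ = 2.88×10⁻⁴ K⁻¹
Layer 2: α = (0.78 + 0.1×16)×10⁻⁴ = 2.38×10⁻⁴ K⁻¹
Layer 3: α = (0.78 + 0.1×8.5)×10⁻⁴ = 1.63×10⁻⁴ K⁻¹
Layer 4: α = (0.78 + 0.1×2)×10⁻⁴ = 0.98×10⁻⁴ K⁻¹
200 × 2.88×10⁻⁴ × 1.6 = 0.09216 m
200–750 m: 550 × 2.38×10⁻⁴ × 0.54 = 0.070686 m
1.63×10⁻⁴ × 870 × 0.23 = 0.0326163 m
1620–2720 m: 0.29 × 0.98×10⁻⁴ × 1100 = 0.031262 m
Δh = 0.09216 + 0.070686 + 0.0326163 + 0.031262 = 0.2267243 m ≈ 230 mm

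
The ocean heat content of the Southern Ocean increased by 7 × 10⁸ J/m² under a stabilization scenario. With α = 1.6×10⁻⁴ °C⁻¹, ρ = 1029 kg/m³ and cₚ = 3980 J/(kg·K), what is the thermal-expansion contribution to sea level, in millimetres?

Δh = αQ/(ρcₚ) = 1.6×10⁻⁴ × 7×10⁸ / (1029 × 3980) ≈ 0.027348 m

27.3 mm of thermosteric rise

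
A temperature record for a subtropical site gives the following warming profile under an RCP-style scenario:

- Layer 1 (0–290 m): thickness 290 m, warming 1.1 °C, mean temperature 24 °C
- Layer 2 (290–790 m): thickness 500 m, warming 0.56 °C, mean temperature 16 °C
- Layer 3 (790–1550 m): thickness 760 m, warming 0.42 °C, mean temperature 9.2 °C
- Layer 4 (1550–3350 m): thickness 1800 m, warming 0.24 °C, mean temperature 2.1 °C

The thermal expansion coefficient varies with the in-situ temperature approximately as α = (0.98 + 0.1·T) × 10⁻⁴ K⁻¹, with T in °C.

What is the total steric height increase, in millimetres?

Δh = 290 mm

Layer 1: α = (0.98 + 0.1×24)×10⁻⁴ = 3.38×10⁻⁴ K⁻¹
Layer 2: α = (0.98 + 0.1×16)×10⁻⁴ = 2.58×10⁻⁴ K⁻¹
Layer 3: α = (0.98 + 0.1×9.2)×10⁻⁴ = 1.9×10⁻⁴ K⁻¹
Layer 4: α = (0.98 + 0.1×2.1)×10⁻⁴ = 1.19×10⁻⁴ K⁻¹
1.1 × 290 × 3.38×10⁻⁴ = 0.107822 m
2.58×10⁻⁴ × 500 × 0.56 = 0.07224 m
Layer 3: 760 × 0.42 × 1.9×10⁻⁴ = 0.060648 m
Layer 4: 1.19×10⁻⁴ × 0.24 × 1800 = 0.051408 m
Δh = 0.107822 + 0.07224 + 0.060648 + 0.051408 = 0.292118 m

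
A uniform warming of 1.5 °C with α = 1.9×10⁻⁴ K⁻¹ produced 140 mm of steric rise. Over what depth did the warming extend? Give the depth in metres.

H = Δh/(αΔT) = 0.14 / (1.9×10⁻⁴ × 1.5) ≈ 491.2 m

H ≈ 491 m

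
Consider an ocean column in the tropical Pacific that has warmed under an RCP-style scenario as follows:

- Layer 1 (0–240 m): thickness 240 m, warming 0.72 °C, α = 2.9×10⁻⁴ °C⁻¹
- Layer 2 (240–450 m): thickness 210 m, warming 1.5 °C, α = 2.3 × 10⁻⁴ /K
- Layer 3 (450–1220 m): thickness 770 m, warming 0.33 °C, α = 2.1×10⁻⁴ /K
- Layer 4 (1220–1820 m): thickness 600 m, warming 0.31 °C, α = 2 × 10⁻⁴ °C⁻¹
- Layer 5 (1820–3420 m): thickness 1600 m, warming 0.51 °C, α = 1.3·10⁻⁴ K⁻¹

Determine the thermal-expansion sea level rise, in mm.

0–240 m: 240 × 2.9×10⁻⁴ × 0.72 = 0.050112 m
Layer 2: 2.3×10⁻⁴ × 210 × 1.5 = 0.07245 m
450–1220 m: 2.1×10⁻⁴ × 770 × 0.33 = 0.053361 m
Layer 4: 0.31 × 600 × 2×10⁻⁴ = 0.03720 m
1820–3420 m: 1.3×10⁻⁴ × 0.51 × 1600 = 0.10608 m
Δh = 0.050112 + 0.07245 + 0.053361 + 0.03720 + 0.10608 = 0.319203 m

320 mm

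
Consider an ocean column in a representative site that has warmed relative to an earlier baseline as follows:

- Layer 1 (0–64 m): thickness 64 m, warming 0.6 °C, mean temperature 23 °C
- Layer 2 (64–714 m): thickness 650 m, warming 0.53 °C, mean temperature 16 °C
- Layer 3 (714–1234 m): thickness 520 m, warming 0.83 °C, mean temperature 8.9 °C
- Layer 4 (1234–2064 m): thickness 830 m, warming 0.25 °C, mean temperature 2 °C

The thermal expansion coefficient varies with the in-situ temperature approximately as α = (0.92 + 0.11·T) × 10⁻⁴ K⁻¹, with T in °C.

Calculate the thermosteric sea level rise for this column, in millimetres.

211 mm of thermosteric rise

Layer 1: α = (0.92 + 0.11×23)×10⁻⁴ = 3.45×10⁻⁴ K⁻¹
Layer 2: α = (0.92 + 0.11×16)×10⁻⁴ = 2.68×10⁻⁴ K⁻¹
Layer 3: α = (0.92 + 0.11×8.9)×10⁻⁴ = 1.899×10⁻⁴ K⁻¹
Layer 4: α = (0.92 + 0.11×2)×10⁻⁴ = 1.14×10⁻⁴ K⁻¹
Layer 1: 64 × 3.45×10⁻⁴ × 0.6 = 0.013248 m
64–714 m: 2.68×10⁻⁴ × 0.53 × 650 = 0.092326 m
520 × 1.899×10⁻⁴ × 0.83 = 0.08196084 m
0.25 × 830 × 1.14×10⁻⁴ = 0.023655 m
Δh = 0.013248 + 0.092326 + 0.08196084 + 0.023655 = 0.21118984 m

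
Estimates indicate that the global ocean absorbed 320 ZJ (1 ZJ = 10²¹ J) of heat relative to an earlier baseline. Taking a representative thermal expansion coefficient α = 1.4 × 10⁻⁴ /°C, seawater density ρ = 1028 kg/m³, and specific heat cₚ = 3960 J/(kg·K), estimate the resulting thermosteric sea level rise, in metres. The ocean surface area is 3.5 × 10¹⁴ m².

0.0314 m of thermosteric rise

Per unit area: Q = 320×10²¹ / (3.5×10¹⁴) ≈ 9.143×10⁸ J/m²
Δh = αQ/(ρcₚ) = 1.4×10⁻⁴ × 9.143×10⁸ / (1028 × 3960) ≈ 0.031443 m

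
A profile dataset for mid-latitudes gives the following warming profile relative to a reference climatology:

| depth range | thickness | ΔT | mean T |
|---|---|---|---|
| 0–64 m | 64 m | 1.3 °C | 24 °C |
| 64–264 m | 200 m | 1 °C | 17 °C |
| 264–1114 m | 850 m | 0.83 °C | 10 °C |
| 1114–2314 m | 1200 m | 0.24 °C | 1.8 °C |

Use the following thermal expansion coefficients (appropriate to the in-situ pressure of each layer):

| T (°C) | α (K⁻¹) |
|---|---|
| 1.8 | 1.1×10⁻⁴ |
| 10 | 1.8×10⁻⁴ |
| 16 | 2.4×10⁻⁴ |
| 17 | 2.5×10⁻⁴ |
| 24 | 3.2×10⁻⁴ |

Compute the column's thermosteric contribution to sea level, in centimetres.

Layer 1 at 24 °C → α = 3.2×10⁻⁴ K⁻¹
Layer 2 at 17 °C → α = 2.5×10⁻⁴ K⁻¹
Layer 3 at 10 °C → α = 1.8×10⁻⁴ K⁻¹
Layer 4 at 1.8 °C → α = 1.1×10⁻⁴ K⁻¹
Layer 1: 1.3 × 3.2×10⁻⁴ × 64 = 0.026624 m
64–264 m: 1 × 200 × 2.5×10⁻⁴ = 0.05000 m
Layer 3: 850 × 1.8×10⁻⁴ × 0.83 = 0.12699 m
Layer 4: 0.24 × 1200 × 1.1×10⁻⁴ = 0.03168 m
Δh = 0.026624 + 0.05000 + 0.12699 + 0.03168 = 0.235294 m ≈ 23.5 cm

about 23.5 cm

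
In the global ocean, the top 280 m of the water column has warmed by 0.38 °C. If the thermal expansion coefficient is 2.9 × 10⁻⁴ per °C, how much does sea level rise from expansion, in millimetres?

31 mm

Δh = αΔT·H = 2.9×10⁻⁴ × 0.38 × 280 = 0.030856 m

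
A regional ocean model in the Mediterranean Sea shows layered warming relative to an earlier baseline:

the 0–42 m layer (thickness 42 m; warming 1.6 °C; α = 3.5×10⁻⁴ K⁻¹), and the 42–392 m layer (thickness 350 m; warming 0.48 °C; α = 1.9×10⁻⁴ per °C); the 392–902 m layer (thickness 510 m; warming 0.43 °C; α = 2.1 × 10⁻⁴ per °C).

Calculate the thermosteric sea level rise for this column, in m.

Layer 1: 3.5×10⁻⁴ × 1.6 × 42 = 0.02352 m
1.9×10⁻⁴ × 350 × 0.48 = 0.03192 m
2.1×10⁻⁴ × 0.43 × 510 = 0.046053 m
Δh = 0.02352 + 0.03192 + 0.046053 = 0.101493 m ≈ 0.101 m

0.101 m of thermosteric rise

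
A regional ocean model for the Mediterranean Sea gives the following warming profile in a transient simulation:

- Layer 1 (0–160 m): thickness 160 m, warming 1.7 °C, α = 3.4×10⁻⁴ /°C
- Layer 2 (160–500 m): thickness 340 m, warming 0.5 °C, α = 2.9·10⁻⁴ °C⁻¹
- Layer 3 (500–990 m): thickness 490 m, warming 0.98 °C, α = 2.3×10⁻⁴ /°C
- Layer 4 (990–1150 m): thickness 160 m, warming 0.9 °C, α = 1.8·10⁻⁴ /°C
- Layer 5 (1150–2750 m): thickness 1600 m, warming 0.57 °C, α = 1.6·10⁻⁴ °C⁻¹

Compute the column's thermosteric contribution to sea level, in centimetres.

0–160 m: 1.7 × 160 × 3.4×10⁻⁴ = 0.09248 m
Layer 2: 340 × 0.5 × 2.9×10⁻⁴ = 0.04930 m
Layer 3: 2.3×10⁻⁴ × 490 × 0.98 = 0.110446 m
Layer 4: 0.9 × 1.8×10⁻⁴ × 160 = 0.02592 m
1150–2750 m: 0.57 × 1.6×10⁻⁴ × 1600 = 0.14592 m
Δh = 0.09248 + 0.04930 + 0.110446 + 0.02592 + 0.14592 = 0.424066 m

about 42 cm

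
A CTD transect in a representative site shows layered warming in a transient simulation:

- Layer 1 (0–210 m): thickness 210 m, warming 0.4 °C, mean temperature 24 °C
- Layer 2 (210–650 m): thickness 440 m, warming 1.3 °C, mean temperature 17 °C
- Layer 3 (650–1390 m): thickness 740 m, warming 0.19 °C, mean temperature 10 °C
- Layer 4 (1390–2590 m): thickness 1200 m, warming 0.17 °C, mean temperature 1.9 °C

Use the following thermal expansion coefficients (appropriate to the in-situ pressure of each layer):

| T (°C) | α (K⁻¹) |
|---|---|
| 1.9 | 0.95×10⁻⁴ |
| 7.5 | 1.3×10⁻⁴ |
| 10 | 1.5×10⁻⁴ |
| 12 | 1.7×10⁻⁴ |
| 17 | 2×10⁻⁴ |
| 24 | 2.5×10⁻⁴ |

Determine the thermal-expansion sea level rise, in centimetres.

Layer 1 at 24 °C → α = 2.5×10⁻⁴ K⁻¹
Layer 2 at 17 °C → α = 2×10⁻⁴ K⁻¹
Layer 3 at 10 °C → α = 1.5×10⁻⁴ K⁻¹
Layer 4 at 1.9 °C → α = 0.95×10⁻⁴ K⁻¹
0–210 m: 210 × 0.4 × 2.5×10⁻⁴ = 0.02100 m
1.3 × 440 × 2×10⁻⁴ = 0.11440 m
0.19 × 740 × 1.5×10⁻⁴ = 0.02109 m
0.17 × 1200 × 0.95×10⁻⁴ = 0.01938 m
Δh = 0.02100 + 0.11440 + 0.02109 + 0.01938 = 0.17587 m ≈ 18 cm

18 cm of thermosteric rise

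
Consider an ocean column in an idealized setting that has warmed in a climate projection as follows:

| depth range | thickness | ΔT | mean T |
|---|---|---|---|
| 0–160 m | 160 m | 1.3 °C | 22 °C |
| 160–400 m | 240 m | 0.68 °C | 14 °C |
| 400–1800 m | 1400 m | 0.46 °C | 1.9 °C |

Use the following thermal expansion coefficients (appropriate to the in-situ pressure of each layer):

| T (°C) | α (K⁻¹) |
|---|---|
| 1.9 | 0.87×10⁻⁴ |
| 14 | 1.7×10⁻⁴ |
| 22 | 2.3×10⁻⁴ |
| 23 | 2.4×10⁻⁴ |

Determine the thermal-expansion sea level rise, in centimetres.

13 cm of thermosteric rise

Layer 1 at 22 °C → α = 2.3×10⁻⁴ K⁻¹
Layer 2 at 14 °C → α = 1.7×10⁻⁴ K⁻¹
Layer 3 at 1.9 °C → α = 0.87×10⁻⁴ K⁻¹
0–160 m: 1.3 × 160 × 2.3×10⁻⁴ = 0.04784 m
Layer 2: 0.68 × 1.7×10⁻⁴ × 240 = 0.027744 m
0.46 × 1400 × 0.87×10⁻⁴ = 0.056028 m
Δh = 0.04784 + 0.027744 + 0.056028 = 0.131612 m ≈ 13 cm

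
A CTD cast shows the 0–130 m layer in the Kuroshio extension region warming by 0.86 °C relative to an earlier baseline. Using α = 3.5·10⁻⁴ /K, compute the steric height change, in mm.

about 39 mm

Δh = αΔT·H = 3.5×10⁻⁴ × 0.86 × 130 = 0.03913 m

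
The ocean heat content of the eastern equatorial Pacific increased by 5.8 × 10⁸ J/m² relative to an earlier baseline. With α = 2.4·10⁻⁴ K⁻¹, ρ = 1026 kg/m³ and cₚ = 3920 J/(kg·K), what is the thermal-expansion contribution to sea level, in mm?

Δh = αQ/(ρcₚ) = 2.4×10⁻⁴ × 5.8×10⁸ / (1026 × 3920) ≈ 0.03461 m

about 34.6 mm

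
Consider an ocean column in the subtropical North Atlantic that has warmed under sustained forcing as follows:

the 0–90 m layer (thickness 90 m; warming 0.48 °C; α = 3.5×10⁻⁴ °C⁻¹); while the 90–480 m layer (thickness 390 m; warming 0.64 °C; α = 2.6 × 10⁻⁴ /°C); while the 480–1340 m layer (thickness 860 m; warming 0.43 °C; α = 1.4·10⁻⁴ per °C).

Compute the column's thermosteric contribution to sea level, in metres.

Layer 1: 3.5×10⁻⁴ × 90 × 0.48 = 0.01512 m
90–480 m: 0.64 × 390 × 2.6×10⁻⁴ = 0.064896 m
0.43 × 1.4×10⁻⁴ × 860 = 0.051772 m
Δh = 0.01512 + 0.064896 + 0.051772 = 0.131788 m

Δh ≈ 0.132 m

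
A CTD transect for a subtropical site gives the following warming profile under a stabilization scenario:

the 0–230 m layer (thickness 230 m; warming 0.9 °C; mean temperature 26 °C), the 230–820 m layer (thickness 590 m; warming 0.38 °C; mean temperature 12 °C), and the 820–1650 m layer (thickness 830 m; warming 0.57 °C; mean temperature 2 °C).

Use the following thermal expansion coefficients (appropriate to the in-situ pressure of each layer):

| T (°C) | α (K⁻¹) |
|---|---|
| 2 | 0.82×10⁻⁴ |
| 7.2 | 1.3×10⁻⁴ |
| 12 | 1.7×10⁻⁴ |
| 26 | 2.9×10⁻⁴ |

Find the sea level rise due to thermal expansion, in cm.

13.7 cm of thermosteric rise

Layer 1 at 26 °C → α = 2.9×10⁻⁴ K⁻¹
Layer 2 at 12 °C → α = 1.7×10⁻⁴ K⁻¹
Layer 3 at 2 °C → α = 0.82×10⁻⁴ K⁻¹
0–230 m: 0.9 × 230 × 2.9×10⁻⁴ = 0.06003 m
1.7×10⁻⁴ × 590 × 0.38 = 0.038114 m
Layer 3: 0.82×10⁻⁴ × 0.57 × 830 = 0.0387942 m
Δh = 0.06003 + 0.038114 + 0.0387942 = 0.1369382 m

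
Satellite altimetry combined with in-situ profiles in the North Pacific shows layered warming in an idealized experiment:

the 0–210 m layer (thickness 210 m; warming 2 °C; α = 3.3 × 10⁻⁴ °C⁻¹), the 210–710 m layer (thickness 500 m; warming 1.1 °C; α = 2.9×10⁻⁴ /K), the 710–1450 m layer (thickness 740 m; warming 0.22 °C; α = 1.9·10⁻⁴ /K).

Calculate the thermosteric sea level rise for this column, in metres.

0–210 m: 3.3×10⁻⁴ × 2 × 210 = 0.13860 m
Layer 2: 1.1 × 500 × 2.9×10⁻⁴ = 0.15950 m
1.9×10⁻⁴ × 0.22 × 740 = 0.030932 m
Δh = 0.13860 + 0.15950 + 0.030932 = 0.329032 m ≈ 0.33 m

about 0.33 m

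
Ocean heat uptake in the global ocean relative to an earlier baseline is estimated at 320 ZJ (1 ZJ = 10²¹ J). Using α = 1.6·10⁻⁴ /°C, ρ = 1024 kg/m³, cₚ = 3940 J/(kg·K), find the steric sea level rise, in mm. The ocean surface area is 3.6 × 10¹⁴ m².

Per unit area: Q = 320×10²¹ / (3.6×10¹⁴) ≈ 8.889×10⁸ J/m²
Δh = αQ/(ρcₚ) = 1.6×10⁻⁴ × 8.889×10⁸ / (1024 × 3940) ≈ 0.035251 m

Δh = 35 mm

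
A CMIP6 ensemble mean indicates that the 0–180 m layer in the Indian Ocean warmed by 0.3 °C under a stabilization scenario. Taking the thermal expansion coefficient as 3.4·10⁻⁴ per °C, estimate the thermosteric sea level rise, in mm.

Δh = αΔT·H = 3.4×10⁻⁴ × 0.3 × 180 = 0.01836 m

18.4 mm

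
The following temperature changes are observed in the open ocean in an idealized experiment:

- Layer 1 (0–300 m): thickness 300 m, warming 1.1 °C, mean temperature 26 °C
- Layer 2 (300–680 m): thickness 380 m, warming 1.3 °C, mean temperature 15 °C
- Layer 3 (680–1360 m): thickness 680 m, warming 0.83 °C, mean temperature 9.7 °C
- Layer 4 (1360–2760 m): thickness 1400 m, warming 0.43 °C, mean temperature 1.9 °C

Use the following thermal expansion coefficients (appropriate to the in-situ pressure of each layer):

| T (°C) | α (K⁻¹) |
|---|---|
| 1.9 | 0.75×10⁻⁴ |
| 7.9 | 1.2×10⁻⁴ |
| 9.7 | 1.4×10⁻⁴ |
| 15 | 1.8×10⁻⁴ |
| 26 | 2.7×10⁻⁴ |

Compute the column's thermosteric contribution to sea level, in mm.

Layer 1 at 26 °C → α = 2.7×10⁻⁴ K⁻¹
Layer 2 at 15 °C → α = 1.8×10⁻⁴ K⁻¹
Layer 3 at 9.7 °C → α = 1.4×10⁻⁴ K⁻¹
Layer 4 at 1.9 °C → α = 0.75×10⁻⁴ K⁻¹
2.7×10⁻⁴ × 300 × 1.1 = 0.08910 m
300–680 m: 1.3 × 1.8×10⁻⁴ × 380 = 0.08892 m
680–1360 m: 680 × 0.83 × 1.4×10⁻⁴ = 0.079016 m
Layer 4: 0.43 × 1400 × 0.75×10⁻⁴ = 0.04515 m
Δh = 0.08910 + 0.08892 + 0.079016 + 0.04515 = 0.302186 m

302 mm of thermosteric rise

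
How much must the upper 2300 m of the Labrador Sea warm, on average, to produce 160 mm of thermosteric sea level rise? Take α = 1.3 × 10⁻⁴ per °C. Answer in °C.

about 0.535 °C

ΔT = Δh/(αH) = 0.16 / (1.3×10⁻⁴ × 2300) ≈ 0.5351 °C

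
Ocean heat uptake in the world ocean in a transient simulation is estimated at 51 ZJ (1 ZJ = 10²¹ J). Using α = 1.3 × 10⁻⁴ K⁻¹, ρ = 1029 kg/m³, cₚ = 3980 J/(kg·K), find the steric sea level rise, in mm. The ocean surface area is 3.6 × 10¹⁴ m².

4.5 mm

Per unit area: Q = 51×10²¹ / (3.6×10¹⁴) ≈ 1.417×10⁸ J/m²
Δh = αQ/(ρcₚ) = 1.3×10⁻⁴ × 1.417×10⁸ / (1029 × 3980) ≈ 0.004498 m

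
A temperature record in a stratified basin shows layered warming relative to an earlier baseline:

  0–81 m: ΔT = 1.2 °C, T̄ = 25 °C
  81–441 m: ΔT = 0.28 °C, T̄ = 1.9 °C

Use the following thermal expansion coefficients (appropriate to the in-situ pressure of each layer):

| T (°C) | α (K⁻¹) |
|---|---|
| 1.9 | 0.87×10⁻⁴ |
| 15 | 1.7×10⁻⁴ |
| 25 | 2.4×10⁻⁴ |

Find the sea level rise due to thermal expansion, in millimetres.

32.1 mm of thermosteric rise

Layer 1 at 25 °C → α = 2.4×10⁻⁴ K⁻¹
Layer 2 at 1.9 °C → α = 0.87×10⁻⁴ K⁻¹
Layer 1: 81 × 1.2 × 2.4×10⁻⁴ = 0.023328 m
Layer 2: 0.87×10⁻⁴ × 360 × 0.28 = 0.0087696 m
Δh = 0.023328 + 0.0087696 = 0.0320976 m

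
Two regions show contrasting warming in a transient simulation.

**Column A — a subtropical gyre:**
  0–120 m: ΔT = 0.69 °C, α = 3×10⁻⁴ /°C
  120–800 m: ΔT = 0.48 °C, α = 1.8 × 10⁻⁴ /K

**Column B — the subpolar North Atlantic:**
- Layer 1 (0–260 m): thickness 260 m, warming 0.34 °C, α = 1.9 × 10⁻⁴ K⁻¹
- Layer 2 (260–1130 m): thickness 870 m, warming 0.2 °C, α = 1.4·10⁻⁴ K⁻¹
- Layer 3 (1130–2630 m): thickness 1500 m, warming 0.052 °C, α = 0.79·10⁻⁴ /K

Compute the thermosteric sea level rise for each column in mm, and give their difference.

A 0.69 × 3×10⁻⁴ × 120 = 0.02484 m
A 680 × 0.48 × 1.8×10⁻⁴ = 0.058752 m
A total: 0.083592 m
B 1.9×10⁻⁴ × 260 × 0.34 = 0.016796 m
B 260–1130 m: 0.2 × 1.4×10⁻⁴ × 870 = 0.02436 m
B 1500 × 0.79×10⁻⁴ × 0.052 = 0.006162 m
B total: 0.047318 m
Difference: 0.083592 − 0.047318 = 0.036274 m

A: 84 mm; B: 47 mm; difference 36 mm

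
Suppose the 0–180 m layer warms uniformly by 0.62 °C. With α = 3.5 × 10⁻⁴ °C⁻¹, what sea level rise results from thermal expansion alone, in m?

Δh = 0.039 m

Δh = αΔT·H = 3.5×10⁻⁴ × 0.62 × 180 = 0.03906 m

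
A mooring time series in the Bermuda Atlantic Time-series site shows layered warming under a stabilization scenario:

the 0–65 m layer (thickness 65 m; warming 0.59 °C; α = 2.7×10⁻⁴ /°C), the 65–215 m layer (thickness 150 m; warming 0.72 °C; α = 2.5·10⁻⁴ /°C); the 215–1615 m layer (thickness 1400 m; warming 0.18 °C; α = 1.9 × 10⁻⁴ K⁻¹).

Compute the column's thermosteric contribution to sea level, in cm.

0–65 m: 65 × 2.7×10⁻⁴ × 0.59 = 0.0103545 m
0.72 × 150 × 2.5×10⁻⁴ = 0.02700 m
1.9×10⁻⁴ × 0.18 × 1400 = 0.04788 m
Δh = 0.0103545 + 0.02700 + 0.04788 = 0.0852345 m

8.52 cm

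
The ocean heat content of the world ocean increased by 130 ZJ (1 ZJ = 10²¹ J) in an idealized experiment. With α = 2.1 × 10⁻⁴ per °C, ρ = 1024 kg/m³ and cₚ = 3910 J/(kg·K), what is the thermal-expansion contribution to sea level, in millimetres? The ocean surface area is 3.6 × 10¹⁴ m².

Per unit area: Q = 130×10²¹ / (3.6×10¹⁴) ≈ 3.611×10⁸ J/m²
Δh = αQ/(ρcₚ) = 2.1×10⁻⁴ × 3.611×10⁸ / (1024 × 3910) ≈ 0.01894 m

18.9 mm of thermosteric rise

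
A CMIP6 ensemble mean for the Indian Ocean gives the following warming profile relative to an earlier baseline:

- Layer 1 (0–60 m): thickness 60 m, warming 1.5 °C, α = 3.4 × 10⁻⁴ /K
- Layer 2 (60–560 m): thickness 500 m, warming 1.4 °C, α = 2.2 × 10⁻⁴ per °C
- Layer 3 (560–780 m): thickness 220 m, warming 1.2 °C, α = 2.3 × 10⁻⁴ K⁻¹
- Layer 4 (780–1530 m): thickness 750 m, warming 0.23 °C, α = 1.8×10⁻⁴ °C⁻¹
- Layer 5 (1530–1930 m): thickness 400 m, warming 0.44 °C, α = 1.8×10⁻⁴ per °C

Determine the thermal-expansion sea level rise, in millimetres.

Δh ≈ 310 mm

0–60 m: 1.5 × 3.4×10⁻⁴ × 60 = 0.03060 m
60–560 m: 500 × 1.4 × 2.2×10⁻⁴ = 0.15400 m
220 × 1.2 × 2.3×10⁻⁴ = 0.06072 m
1.8×10⁻⁴ × 750 × 0.23 = 0.03105 m
1530–1930 m: 400 × 1.8×10⁻⁴ × 0.44 = 0.03168 m
Δh = 0.03060 + 0.15400 + 0.06072 + 0.03105 + 0.03168 = 0.30805 m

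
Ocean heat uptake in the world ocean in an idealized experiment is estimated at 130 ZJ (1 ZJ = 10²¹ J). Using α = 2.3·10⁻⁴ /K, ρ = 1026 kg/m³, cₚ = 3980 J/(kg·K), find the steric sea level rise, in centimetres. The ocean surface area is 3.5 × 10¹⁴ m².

Per unit area: Q = 130×10²¹ / (3.5×10¹⁴) ≈ 3.714×10⁸ J/m²
Δh = αQ/(ρcₚ) = 2.3×10⁻⁴ × 3.714×10⁸ / (1026 × 3980) ≈ 0.020919 m

Δh ≈ 2.1 cm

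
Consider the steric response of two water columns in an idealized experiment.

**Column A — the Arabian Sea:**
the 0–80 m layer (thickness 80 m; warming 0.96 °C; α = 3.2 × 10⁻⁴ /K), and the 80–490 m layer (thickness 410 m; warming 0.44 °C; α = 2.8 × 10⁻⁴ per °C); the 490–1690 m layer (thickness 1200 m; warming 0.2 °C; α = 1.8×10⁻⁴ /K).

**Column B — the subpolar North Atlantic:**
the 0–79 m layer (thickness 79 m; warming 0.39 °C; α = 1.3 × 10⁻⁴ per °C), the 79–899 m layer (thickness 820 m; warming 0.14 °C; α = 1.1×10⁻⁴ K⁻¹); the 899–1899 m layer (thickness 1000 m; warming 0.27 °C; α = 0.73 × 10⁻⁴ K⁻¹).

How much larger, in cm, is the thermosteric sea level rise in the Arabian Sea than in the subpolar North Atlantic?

A 0–80 m: 0.96 × 80 × 3.2×10⁻⁴ = 0.024576 m
A 80–490 m: 0.44 × 2.8×10⁻⁴ × 410 = 0.050512 m
A 490–1690 m: 0.2 × 1.8×10⁻⁴ × 1200 = 0.04320 m
A total: 0.118288 m
B 0–79 m: 0.39 × 1.3×10⁻⁴ × 79 = 0.0040053 m
B 79–899 m: 0.14 × 820 × 1.1×10⁻⁴ = 0.012628 m
B 0.27 × 0.73×10⁻⁴ × 1000 = 0.01971 m
B total: 0.0363433 m
Difference: 0.118288 − 0.0363433 = 0.0819447 m

8.19 cm larger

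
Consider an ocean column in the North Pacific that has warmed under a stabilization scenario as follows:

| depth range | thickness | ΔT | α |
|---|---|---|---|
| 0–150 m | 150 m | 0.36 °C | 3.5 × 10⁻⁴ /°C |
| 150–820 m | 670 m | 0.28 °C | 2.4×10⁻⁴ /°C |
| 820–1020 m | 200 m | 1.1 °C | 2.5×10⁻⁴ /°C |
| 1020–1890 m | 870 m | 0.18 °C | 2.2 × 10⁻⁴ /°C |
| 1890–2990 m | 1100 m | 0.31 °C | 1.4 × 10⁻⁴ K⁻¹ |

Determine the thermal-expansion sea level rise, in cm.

0–150 m: 0.36 × 3.5×10⁻⁴ × 150 = 0.01890 m
Layer 2: 0.28 × 670 × 2.4×10⁻⁴ = 0.045024 m
820–1020 m: 1.1 × 2.5×10⁻⁴ × 200 = 0.05500 m
870 × 0.18 × 2.2×10⁻⁴ = 0.034452 m
1100 × 1.4×10⁻⁴ × 0.31 = 0.04774 m
Δh = 0.01890 + 0.045024 + 0.05500 + 0.034452 + 0.04774 = 0.201116 m

about 20 cm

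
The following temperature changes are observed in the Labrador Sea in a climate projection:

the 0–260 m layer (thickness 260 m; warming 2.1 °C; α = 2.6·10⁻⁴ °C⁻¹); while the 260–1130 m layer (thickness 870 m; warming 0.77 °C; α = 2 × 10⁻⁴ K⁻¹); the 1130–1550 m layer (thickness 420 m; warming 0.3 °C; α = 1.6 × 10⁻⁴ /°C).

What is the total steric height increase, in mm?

Layer 1: 2.1 × 260 × 2.6×10⁻⁴ = 0.14196 m
870 × 2×10⁻⁴ × 0.77 = 0.13398 m
Layer 3: 1.6×10⁻⁴ × 0.3 × 420 = 0.02016 m
Δh = 0.14196 + 0.13398 + 0.02016 = 0.29610 m

296 mm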